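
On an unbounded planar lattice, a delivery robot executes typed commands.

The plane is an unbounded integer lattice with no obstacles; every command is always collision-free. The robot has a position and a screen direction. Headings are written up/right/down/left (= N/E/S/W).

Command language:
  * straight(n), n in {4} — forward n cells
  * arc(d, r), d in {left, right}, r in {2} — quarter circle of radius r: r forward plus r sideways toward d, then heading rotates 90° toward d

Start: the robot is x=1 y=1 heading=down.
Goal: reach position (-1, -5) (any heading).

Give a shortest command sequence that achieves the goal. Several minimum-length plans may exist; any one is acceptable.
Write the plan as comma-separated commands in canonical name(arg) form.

straight(4), arc(right, 2)

begin: x=1 y=1 heading=down
step 1 (straight(4)): x=1 y=-3 heading=down
step 2 (arc(right, 2)): x=-1 y=-5 heading=left
shorter routes all fall short; 2 is best.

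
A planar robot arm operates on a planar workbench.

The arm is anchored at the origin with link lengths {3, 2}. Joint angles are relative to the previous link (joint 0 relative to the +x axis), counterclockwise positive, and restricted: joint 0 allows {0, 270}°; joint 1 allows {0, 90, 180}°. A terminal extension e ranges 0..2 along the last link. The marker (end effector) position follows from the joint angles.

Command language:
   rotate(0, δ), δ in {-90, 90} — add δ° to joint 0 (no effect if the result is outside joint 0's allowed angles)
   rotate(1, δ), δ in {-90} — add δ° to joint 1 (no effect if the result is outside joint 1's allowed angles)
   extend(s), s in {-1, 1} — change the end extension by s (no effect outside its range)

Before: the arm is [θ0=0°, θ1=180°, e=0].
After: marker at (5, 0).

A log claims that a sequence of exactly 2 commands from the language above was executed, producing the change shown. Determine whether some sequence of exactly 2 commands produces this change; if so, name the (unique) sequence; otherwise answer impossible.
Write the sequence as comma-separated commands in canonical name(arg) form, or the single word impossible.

start: [θ0=0°, θ1=180°, e=0]
[1] after rotate(1, -90): [θ0=0°, θ1=90°, e=0]
[2] after rotate(1, -90): [θ0=0°, θ1=0°, e=0]
no other 2-command option fits: unique.

rotate(1, -90), rotate(1, -90)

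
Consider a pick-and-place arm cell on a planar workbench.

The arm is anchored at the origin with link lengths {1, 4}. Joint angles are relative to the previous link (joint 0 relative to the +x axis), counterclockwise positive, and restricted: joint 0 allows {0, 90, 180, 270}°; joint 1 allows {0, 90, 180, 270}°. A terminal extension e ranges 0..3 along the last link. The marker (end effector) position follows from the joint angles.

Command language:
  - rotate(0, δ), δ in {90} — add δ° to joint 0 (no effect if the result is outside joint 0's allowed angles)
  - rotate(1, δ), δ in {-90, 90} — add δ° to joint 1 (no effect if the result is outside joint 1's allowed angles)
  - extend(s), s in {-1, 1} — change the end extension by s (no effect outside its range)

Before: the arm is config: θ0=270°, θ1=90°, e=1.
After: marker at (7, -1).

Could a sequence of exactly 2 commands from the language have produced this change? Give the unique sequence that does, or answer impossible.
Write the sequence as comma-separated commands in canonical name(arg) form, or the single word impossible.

extend(1), extend(1)

t0: config: θ0=270°, θ1=90°, e=1
1. extend(1) → config: θ0=270°, θ1=90°, e=2
2. extend(1) → config: θ0=270°, θ1=90°, e=3
no rival 2-sequence matches.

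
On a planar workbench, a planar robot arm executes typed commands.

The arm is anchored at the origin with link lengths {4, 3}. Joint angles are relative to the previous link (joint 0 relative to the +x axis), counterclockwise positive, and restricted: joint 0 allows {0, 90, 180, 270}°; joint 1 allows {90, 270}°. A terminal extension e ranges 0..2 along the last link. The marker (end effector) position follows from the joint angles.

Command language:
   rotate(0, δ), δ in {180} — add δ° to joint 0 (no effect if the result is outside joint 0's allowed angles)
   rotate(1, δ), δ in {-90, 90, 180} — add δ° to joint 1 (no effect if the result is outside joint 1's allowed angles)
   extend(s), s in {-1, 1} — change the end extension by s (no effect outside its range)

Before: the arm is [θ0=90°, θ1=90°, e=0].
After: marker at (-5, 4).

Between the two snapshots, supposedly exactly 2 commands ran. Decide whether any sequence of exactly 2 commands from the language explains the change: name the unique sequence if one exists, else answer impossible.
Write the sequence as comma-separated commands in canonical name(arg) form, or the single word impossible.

begin: [θ0=90°, θ1=90°, e=0]
step 1 (extend(1)): [θ0=90°, θ1=90°, e=1]
step 2 (extend(1)): [θ0=90°, θ1=90°, e=2]
uniquely the one of 36 2-step routes that fits.

extend(1), extend(1)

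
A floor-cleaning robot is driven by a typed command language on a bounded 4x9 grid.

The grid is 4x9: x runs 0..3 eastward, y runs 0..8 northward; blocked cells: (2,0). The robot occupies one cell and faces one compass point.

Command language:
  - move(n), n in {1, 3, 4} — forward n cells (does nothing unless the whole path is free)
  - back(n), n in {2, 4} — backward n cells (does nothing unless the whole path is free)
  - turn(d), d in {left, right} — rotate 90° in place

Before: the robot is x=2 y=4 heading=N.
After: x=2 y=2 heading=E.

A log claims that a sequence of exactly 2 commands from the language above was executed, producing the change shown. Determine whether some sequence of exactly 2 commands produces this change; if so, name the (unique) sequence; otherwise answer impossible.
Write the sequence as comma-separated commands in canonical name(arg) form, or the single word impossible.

back(2), turn(right)

key: position moved to (2,2) AND the heading swung to E — translation plus rotation needed
initial: x=2 y=4 heading=N
1. back(2) → x=2 y=2 heading=N
2. turn(right) → x=2 y=2 heading=E
no other 2-command option fits: unique.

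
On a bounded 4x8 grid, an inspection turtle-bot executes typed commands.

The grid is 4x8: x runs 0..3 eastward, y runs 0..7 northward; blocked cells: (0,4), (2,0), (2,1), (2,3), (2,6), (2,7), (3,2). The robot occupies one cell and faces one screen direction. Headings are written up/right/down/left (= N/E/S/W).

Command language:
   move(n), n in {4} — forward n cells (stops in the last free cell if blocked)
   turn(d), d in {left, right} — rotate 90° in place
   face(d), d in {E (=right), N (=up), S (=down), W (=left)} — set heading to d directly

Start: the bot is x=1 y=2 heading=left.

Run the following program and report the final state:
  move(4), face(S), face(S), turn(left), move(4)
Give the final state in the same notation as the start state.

begin: x=1 y=2 heading=left
[1] after move(4): x=0 y=2 heading=left
[2] after face(S): x=0 y=2 heading=down
[3] after face(S): x=0 y=2 heading=down
[4] after turn(left): x=0 y=2 heading=right
[5] after move(4): x=2 y=2 heading=right

x=2 y=2 heading=right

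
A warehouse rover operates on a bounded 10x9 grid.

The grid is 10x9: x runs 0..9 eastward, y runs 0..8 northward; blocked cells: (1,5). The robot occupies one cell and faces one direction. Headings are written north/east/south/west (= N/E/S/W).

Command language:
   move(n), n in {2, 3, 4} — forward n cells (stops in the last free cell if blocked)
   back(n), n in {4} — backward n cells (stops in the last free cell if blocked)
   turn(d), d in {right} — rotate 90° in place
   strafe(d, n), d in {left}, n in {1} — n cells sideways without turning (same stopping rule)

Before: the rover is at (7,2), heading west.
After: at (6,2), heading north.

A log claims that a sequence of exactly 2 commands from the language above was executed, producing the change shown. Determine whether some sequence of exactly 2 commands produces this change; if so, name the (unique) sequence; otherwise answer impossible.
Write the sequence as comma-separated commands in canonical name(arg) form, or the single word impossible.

key: order matters: swapping turn(right) and strafe(left, 1) lands elsewhere
t0: at (7,2), heading west
[1] after turn(right): at (7,2), heading north
[2] after strafe(left, 1): at (6,2), heading north
no other 2-command option fits: unique.

turn(right), strafe(left, 1)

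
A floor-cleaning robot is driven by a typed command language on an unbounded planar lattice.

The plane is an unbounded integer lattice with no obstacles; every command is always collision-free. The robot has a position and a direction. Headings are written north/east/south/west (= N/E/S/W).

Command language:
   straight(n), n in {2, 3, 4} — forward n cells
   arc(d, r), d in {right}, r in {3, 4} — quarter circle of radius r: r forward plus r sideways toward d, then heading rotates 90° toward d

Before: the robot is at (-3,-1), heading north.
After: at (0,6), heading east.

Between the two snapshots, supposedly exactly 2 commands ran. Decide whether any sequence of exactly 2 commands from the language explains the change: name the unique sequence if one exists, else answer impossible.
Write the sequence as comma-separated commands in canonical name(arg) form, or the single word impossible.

straight(4), arc(right, 3)

key: running arc(right, 3) before straight(4) would end elsewhere — order is forced
initial: at (-3,-1), heading north
step 1 (straight(4)): at (-3,3), heading north
step 2 (arc(right, 3)): at (0,6), heading east
all 25 alternatives checked — unique.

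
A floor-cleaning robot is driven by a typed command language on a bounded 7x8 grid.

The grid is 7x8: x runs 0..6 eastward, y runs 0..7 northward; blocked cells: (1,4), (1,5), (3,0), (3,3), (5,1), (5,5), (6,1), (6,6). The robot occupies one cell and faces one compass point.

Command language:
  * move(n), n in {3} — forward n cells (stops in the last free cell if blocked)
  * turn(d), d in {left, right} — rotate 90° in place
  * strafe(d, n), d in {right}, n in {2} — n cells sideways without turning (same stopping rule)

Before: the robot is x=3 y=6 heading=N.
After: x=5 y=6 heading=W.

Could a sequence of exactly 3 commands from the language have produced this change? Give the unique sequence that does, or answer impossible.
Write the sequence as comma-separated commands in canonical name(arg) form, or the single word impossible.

key: the second strafe(right, 2) is stopped early by the blocked cell at (6,6)
from: x=3 y=6 heading=N
1. strafe(right, 2) → x=5 y=6 heading=N
2. strafe(right, 2) → x=5 y=6 heading=N
3. turn(left) → x=5 y=6 heading=W
uniquely the one of 64 3-step routes that fits.

strafe(right, 2), strafe(right, 2), turn(left)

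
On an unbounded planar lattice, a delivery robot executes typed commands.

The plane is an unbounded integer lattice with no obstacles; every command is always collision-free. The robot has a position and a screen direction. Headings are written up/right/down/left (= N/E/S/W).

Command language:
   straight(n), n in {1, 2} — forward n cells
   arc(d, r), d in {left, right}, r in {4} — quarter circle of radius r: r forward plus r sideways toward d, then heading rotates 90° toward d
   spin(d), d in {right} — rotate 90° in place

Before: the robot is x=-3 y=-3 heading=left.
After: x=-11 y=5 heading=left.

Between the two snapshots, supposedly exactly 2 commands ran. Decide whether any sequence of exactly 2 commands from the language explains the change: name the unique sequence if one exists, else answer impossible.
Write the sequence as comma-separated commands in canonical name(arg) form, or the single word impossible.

arc(right, 4), arc(left, 4)

key: heading stays W — rotations cancel among the 2 commands
start: x=-3 y=-3 heading=left
t=1 arc(right, 4) ⇒ x=-7 y=1 heading=up
t=2 arc(left, 4) ⇒ x=-11 y=5 heading=left
no rival 2-sequence matches.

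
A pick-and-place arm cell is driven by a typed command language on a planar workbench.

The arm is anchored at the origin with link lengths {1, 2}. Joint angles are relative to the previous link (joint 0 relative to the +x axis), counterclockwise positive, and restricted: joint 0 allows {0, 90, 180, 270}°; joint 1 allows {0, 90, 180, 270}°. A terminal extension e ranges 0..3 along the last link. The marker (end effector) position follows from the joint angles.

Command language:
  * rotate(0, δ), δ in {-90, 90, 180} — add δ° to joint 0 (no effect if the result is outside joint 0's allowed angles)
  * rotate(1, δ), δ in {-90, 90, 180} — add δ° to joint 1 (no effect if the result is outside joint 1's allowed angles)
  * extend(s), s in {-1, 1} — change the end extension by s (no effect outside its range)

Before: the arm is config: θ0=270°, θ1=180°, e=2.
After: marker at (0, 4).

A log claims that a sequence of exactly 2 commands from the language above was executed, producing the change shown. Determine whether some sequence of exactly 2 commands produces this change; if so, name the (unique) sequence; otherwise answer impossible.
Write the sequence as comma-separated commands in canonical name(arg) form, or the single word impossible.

extend(1), extend(1)

t0: config: θ0=270°, θ1=180°, e=2
1. extend(1) → config: θ0=270°, θ1=180°, e=3
2. extend(1) → config: θ0=270°, θ1=180°, e=3
no other 2-command option fits: unique.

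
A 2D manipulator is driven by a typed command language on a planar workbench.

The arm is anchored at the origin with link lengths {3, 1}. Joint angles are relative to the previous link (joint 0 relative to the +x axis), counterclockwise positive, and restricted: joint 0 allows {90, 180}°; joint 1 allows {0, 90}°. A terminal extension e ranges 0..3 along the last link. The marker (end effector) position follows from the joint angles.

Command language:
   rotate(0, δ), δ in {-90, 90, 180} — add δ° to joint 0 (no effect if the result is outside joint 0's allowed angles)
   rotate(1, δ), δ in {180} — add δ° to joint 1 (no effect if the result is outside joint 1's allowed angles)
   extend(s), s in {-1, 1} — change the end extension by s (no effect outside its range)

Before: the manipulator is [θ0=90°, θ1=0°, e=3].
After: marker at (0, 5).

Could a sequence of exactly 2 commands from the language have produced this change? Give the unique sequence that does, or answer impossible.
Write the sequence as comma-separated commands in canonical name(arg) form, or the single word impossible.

initial: [θ0=90°, θ1=0°, e=3]
[1] after extend(-1): [θ0=90°, θ1=0°, e=2]
[2] after extend(-1): [θ0=90°, θ1=0°, e=1]
no rival 2-sequence matches.

extend(-1), extend(-1)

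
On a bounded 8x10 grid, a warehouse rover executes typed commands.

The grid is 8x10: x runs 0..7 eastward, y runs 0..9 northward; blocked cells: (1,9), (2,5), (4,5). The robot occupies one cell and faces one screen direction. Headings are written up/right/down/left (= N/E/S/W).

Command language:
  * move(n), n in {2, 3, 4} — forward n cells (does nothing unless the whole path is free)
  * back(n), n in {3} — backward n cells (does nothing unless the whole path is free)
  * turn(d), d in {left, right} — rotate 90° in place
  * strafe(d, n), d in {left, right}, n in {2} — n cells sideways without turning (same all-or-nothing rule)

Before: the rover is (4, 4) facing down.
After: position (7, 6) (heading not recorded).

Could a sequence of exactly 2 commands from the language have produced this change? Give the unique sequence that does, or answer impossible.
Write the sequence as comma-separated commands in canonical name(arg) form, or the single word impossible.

impossible

no 2-step route produces this change.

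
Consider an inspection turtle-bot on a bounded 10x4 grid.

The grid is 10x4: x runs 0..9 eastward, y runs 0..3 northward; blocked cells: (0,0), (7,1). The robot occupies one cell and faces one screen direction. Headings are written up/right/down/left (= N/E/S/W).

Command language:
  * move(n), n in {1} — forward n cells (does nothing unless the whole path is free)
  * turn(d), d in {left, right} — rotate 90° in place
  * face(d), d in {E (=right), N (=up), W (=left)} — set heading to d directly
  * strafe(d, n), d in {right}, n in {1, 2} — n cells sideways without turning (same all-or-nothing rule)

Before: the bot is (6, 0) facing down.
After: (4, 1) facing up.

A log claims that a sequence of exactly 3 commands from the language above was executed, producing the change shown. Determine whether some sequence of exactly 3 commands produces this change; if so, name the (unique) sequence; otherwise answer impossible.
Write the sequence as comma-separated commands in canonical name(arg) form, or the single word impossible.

key: cell and facing (now N) both changed — the 3 commands mix motion and turning
begin: (6, 0) facing down
[1] after strafe(right, 2): (4, 0) facing down
[2] after face(N): (4, 0) facing up
[3] after move(1): (4, 1) facing up
all 512 alternatives checked — unique.

strafe(right, 2), face(N), move(1)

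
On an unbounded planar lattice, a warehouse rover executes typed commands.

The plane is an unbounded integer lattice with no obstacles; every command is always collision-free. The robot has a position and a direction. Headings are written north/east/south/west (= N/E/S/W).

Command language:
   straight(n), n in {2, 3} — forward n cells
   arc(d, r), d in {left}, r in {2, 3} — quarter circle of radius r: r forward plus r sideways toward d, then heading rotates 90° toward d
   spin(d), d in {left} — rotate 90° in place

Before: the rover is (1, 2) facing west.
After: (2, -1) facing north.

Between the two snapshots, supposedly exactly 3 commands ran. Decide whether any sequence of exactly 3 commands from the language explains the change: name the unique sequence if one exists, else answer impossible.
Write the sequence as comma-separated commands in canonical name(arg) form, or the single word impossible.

arc(left, 3), arc(left, 2), arc(left, 2)

key: position moved to (2,-1) AND the heading swung to N — translation plus rotation needed
t0: (1, 2) facing west
t=1 arc(left, 3) ⇒ (-2, -1) facing south
t=2 arc(left, 2) ⇒ (0, -3) facing east
t=3 arc(left, 2) ⇒ (2, -1) facing north
uniquely the one of 125 3-step routes that fits.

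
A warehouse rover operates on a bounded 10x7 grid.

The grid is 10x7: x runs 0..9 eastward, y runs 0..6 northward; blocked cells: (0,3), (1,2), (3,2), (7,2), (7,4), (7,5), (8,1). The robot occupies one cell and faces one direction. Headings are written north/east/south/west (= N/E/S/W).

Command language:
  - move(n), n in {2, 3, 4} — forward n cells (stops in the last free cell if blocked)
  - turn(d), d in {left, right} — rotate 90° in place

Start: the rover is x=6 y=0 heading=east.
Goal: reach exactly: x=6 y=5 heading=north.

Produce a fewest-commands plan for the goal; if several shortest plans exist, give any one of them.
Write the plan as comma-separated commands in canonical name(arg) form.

t0: x=6 y=0 heading=east
step 1 (turn(left)): x=6 y=0 heading=north
step 2 (move(2)): x=6 y=2 heading=north
step 3 (move(3)): x=6 y=5 heading=north
nothing shorter than 3 reaches the goal.

turn(left), move(2), move(3)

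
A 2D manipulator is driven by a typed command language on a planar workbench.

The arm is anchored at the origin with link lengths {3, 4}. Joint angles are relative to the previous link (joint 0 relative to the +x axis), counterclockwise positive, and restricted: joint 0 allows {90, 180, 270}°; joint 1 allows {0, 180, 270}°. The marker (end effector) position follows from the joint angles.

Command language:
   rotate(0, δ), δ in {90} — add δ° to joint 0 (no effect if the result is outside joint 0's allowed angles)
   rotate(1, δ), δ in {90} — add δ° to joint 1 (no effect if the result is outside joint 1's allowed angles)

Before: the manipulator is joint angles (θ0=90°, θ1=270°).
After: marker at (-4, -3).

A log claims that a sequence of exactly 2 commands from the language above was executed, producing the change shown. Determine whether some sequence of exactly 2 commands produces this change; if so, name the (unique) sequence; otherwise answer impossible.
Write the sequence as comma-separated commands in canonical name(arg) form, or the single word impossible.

start: joint angles (θ0=90°, θ1=270°)
step 1 (rotate(0, 90)): joint angles (θ0=180°, θ1=270°)
step 2 (rotate(0, 90)): joint angles (θ0=270°, θ1=270°)
no rival 2-sequence matches.

rotate(0, 90), rotate(0, 90)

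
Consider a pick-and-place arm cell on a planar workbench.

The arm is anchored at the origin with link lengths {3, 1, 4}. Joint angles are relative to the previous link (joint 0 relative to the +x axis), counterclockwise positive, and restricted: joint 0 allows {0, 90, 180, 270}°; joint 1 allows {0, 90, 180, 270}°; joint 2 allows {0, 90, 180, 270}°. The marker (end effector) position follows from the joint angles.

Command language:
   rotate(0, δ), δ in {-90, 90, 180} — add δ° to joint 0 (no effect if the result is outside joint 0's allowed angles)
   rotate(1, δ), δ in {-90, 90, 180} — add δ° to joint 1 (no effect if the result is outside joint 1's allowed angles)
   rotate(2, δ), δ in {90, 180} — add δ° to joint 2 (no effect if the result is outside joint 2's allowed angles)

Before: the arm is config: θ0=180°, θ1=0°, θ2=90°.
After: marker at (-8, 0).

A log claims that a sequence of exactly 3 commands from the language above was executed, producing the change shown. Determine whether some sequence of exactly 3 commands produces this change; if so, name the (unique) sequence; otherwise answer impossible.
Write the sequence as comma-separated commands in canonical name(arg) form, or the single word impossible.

from: config: θ0=180°, θ1=0°, θ2=90°
1. rotate(2, 90) → config: θ0=180°, θ1=0°, θ2=180°
2. rotate(2, 90) → config: θ0=180°, θ1=0°, θ2=270°
3. rotate(2, 90) → config: θ0=180°, θ1=0°, θ2=0°
all 512 alternatives checked — unique.

rotate(2, 90), rotate(2, 90), rotate(2, 90)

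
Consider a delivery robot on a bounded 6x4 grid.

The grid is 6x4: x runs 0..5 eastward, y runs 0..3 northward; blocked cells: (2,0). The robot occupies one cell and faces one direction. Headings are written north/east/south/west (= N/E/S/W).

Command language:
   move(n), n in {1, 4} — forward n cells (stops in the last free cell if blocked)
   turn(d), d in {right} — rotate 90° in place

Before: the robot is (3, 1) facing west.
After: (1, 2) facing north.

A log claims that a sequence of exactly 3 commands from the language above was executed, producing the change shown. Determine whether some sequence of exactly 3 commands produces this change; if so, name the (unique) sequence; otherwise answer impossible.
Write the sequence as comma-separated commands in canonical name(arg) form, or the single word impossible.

impossible

checked all 3-command options: none fits.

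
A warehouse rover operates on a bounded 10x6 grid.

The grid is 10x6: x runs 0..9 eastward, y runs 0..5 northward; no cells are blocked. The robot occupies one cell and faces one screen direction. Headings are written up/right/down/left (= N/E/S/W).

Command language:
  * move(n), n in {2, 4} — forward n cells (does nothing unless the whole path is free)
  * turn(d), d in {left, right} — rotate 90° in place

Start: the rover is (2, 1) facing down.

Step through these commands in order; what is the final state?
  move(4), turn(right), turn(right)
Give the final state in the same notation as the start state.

initial: (2, 1) facing down
1. move(4) → (2, 1) facing down
2. turn(right) → (2, 1) facing left
3. turn(right) → (2, 1) facing up

(2, 1) facing up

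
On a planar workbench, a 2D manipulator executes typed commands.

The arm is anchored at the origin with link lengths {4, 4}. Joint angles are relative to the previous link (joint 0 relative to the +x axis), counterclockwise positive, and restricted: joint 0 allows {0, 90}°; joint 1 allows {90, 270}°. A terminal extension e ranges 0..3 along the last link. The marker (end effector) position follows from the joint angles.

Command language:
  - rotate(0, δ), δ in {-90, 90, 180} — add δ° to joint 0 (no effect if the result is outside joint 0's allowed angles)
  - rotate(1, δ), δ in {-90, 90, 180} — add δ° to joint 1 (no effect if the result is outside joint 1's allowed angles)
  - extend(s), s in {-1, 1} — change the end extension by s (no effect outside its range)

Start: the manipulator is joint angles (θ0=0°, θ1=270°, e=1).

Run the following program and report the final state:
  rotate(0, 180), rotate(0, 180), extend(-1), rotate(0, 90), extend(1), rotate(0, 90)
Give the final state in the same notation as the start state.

from: joint angles (θ0=0°, θ1=270°, e=1)
1. rotate(0, 180) → joint angles (θ0=0°, θ1=270°, e=1)
2. rotate(0, 180) → joint angles (θ0=0°, θ1=270°, e=1)
3. extend(-1) → joint angles (θ0=0°, θ1=270°, e=0)
4. rotate(0, 90) → joint angles (θ0=90°, θ1=270°, e=0)
5. extend(1) → joint angles (θ0=90°, θ1=270°, e=1)
6. rotate(0, 90) → joint angles (θ0=90°, θ1=270°, e=1)

joint angles (θ0=90°, θ1=270°, e=1)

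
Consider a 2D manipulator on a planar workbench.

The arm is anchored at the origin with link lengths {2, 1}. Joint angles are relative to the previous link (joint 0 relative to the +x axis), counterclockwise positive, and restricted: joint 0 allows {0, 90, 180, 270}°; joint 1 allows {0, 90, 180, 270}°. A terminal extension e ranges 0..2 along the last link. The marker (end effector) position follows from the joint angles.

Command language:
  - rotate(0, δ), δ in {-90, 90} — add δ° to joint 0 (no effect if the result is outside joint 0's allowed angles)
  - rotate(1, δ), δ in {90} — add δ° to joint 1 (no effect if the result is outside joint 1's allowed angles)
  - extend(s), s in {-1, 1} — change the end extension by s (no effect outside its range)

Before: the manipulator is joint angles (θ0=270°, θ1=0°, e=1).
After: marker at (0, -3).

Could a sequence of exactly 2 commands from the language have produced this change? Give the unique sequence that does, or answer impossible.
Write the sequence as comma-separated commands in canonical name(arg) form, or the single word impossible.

begin: joint angles (θ0=270°, θ1=0°, e=1)
t=1 extend(-1) ⇒ joint angles (θ0=270°, θ1=0°, e=0)
t=2 extend(-1) ⇒ joint angles (θ0=270°, θ1=0°, e=0)
uniquely the one of 25 2-step routes that fits.

extend(-1), extend(-1)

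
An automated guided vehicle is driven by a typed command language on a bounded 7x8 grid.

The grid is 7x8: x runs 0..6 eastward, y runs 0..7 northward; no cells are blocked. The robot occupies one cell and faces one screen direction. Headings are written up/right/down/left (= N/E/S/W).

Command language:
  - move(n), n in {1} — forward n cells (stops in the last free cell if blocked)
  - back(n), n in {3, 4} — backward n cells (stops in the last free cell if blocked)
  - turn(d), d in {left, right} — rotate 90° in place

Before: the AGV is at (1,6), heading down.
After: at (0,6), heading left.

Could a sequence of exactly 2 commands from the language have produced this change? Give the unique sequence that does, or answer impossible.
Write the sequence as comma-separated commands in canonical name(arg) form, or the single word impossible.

key: cell and facing (now W) both changed — the 2 commands mix motion and turning
t0: at (1,6), heading down
t=1 turn(right) ⇒ at (1,6), heading left
t=2 move(1) ⇒ at (0,6), heading left
uniquely the one of 25 2-step routes that fits.

turn(right), move(1)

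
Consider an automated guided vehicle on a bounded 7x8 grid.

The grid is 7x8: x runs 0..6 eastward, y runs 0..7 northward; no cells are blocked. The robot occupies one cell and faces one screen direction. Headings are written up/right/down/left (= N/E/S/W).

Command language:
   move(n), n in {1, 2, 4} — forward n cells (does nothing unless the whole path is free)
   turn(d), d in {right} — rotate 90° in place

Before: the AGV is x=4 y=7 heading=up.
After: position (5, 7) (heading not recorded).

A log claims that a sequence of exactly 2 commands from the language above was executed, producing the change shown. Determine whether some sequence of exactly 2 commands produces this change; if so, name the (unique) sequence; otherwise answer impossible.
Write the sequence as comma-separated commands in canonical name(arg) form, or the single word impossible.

turn(right), move(1)

key: order matters: swapping turn(right) and move(1) lands elsewhere
from: x=4 y=7 heading=up
step 1 (turn(right)): x=4 y=7 heading=right
step 2 (move(1)): x=5 y=7 heading=right
no rival 2-sequence matches.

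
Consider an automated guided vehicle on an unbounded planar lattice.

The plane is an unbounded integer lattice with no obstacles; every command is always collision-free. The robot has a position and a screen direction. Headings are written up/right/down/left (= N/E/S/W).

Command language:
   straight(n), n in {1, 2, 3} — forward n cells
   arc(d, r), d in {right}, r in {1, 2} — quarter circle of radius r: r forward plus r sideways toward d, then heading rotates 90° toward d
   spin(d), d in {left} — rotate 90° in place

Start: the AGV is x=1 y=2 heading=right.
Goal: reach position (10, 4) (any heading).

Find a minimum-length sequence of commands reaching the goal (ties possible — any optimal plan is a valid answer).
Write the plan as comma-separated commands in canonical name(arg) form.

straight(1), spin(left), arc(right, 2), straight(3), straight(3)

from: x=1 y=2 heading=right
t=1 straight(1) ⇒ x=2 y=2 heading=right
t=2 spin(left) ⇒ x=2 y=2 heading=up
t=3 arc(right, 2) ⇒ x=4 y=4 heading=right
t=4 straight(3) ⇒ x=7 y=4 heading=right
t=5 straight(3) ⇒ x=10 y=4 heading=right
nothing shorter than 5 reaches the goal.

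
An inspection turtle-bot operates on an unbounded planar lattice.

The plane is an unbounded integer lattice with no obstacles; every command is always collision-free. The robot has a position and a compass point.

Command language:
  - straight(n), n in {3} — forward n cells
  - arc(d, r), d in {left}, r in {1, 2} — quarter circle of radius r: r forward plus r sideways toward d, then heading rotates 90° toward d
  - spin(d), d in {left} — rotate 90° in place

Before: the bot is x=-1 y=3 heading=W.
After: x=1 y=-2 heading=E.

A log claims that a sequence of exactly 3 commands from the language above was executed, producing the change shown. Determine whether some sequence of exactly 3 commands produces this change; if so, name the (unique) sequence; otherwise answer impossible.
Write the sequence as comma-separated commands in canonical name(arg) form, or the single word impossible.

spin(left), straight(3), arc(left, 2)

key: cell and facing (now E) both changed — the 3 commands mix motion and turning
begin: x=-1 y=3 heading=W
step 1 (spin(left)): x=-1 y=3 heading=S
step 2 (straight(3)): x=-1 y=0 heading=S
step 3 (arc(left, 2)): x=1 y=-2 heading=E
no other 3-command option fits: unique.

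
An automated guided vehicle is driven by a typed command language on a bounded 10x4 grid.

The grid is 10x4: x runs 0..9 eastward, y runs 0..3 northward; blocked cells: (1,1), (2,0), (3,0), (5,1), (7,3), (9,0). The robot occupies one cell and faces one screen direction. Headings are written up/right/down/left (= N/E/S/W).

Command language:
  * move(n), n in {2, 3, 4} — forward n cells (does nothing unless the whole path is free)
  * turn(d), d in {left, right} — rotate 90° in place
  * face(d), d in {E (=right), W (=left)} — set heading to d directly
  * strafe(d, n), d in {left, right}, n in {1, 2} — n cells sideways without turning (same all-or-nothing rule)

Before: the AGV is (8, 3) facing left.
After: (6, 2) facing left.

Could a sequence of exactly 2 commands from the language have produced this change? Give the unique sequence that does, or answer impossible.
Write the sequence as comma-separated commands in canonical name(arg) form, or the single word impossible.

strafe(left, 1), move(2)

key: heading stays W — no command in the sequence turns
initial: (8, 3) facing left
t=1 strafe(left, 1) ⇒ (8, 2) facing left
t=2 move(2) ⇒ (6, 2) facing left
no rival 2-sequence matches.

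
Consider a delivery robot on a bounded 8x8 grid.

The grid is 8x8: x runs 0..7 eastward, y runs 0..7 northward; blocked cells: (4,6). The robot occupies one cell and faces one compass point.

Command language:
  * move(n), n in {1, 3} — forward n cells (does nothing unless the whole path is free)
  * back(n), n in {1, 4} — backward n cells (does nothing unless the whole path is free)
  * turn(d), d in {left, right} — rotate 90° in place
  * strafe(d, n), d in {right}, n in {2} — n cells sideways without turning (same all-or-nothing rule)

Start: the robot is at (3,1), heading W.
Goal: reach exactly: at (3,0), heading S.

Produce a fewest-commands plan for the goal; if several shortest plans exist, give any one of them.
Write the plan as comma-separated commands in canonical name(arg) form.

initial: at (3,1), heading W
step 1 (turn(left)): at (3,1), heading S
step 2 (move(1)): at (3,0), heading S
shorter routes all fall short; 2 is best.

turn(left), move(1)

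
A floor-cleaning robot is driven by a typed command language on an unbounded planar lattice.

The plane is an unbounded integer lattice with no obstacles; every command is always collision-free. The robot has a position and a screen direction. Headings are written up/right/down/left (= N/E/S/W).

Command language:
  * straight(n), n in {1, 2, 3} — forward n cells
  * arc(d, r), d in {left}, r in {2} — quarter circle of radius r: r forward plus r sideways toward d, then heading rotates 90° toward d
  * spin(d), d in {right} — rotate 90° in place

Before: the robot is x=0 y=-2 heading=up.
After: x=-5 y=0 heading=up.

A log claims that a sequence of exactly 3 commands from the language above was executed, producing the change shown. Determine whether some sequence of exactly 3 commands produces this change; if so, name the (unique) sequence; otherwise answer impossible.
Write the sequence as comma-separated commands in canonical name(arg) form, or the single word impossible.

key: running spin(right) before arc(left, 2) would end elsewhere — order is forced
from: x=0 y=-2 heading=up
step 1 (arc(left, 2)): x=-2 y=0 heading=left
step 2 (straight(3)): x=-5 y=0 heading=left
step 3 (spin(right)): x=-5 y=0 heading=up
uniquely the one of 125 3-step routes that fits.

arc(left, 2), straight(3), spin(right)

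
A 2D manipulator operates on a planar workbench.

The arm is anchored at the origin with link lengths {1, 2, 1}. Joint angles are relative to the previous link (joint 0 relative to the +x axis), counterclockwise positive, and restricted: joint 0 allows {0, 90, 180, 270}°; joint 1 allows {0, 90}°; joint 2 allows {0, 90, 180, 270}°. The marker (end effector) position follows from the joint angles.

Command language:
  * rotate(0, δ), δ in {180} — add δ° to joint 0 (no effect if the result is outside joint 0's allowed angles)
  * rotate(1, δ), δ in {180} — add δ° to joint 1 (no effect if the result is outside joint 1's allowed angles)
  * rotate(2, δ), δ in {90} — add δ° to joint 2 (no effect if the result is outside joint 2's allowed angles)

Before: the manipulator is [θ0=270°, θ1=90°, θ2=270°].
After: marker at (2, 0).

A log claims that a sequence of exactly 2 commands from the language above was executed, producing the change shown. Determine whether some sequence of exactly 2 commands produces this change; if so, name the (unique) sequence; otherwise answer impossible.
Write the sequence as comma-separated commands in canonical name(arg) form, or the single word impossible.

rotate(2, 90), rotate(2, 90)

initial: [θ0=270°, θ1=90°, θ2=270°]
1. rotate(2, 90) → [θ0=270°, θ1=90°, θ2=0°]
2. rotate(2, 90) → [θ0=270°, θ1=90°, θ2=90°]
uniquely the one of 9 2-step routes that fits.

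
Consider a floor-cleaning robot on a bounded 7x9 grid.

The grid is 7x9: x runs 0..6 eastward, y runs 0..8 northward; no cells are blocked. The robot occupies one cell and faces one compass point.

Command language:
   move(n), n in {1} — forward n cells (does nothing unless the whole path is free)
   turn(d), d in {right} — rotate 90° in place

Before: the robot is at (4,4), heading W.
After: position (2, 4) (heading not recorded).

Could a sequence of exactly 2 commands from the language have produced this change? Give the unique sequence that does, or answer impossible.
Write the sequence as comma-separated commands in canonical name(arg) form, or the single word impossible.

initial: at (4,4), heading W
step 1 (move(1)): at (3,4), heading W
step 2 (move(1)): at (2,4), heading W
uniquely the one of 4 2-step routes that fits.

move(1), move(1)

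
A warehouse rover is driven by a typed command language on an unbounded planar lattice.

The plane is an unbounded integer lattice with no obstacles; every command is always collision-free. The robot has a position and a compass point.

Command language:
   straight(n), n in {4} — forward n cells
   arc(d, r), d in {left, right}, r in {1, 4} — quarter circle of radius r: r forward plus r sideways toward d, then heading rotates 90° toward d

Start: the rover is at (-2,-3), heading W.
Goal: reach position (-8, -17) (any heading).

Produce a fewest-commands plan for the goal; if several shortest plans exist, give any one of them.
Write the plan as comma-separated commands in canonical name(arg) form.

t0: at (-2,-3), heading W
1. arc(left, 1) → at (-3,-4), heading S
2. straight(4) → at (-3,-8), heading S
3. straight(4) → at (-3,-12), heading S
4. arc(right, 1) → at (-4,-13), heading W
5. arc(left, 4) → at (-8,-17), heading S
no 4-step plan works, so 5 is optimal.

arc(left, 1), straight(4), straight(4), arc(right, 1), arc(left, 4)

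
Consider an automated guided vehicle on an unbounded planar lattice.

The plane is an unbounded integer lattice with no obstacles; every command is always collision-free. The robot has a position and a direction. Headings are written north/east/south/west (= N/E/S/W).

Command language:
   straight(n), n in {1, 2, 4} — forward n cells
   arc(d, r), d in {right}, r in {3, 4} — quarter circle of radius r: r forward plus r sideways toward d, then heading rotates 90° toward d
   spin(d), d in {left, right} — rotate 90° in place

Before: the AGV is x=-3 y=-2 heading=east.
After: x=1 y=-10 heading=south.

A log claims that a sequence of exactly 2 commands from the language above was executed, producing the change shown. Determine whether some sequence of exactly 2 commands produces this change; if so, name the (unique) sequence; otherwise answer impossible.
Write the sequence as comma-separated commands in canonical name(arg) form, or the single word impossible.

arc(right, 4), straight(4)

key: cell and facing (now S) both changed — the 2 commands mix motion and turning
t0: x=-3 y=-2 heading=east
step 1 (arc(right, 4)): x=1 y=-6 heading=south
step 2 (straight(4)): x=1 y=-10 heading=south
uniquely the one of 49 2-step routes that fits.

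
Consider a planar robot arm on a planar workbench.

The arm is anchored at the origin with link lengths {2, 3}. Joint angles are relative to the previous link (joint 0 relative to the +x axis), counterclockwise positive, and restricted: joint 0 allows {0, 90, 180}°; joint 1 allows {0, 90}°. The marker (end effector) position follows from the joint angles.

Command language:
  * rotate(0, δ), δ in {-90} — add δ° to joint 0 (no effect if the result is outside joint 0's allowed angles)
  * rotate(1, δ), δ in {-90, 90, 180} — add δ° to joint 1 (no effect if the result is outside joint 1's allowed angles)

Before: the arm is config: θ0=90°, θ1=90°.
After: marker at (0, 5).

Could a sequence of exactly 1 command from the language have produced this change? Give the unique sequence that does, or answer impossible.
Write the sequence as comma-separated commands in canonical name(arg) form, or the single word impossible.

rotate(1, -90)

from: config: θ0=90°, θ1=90°
[1] after rotate(1, -90): config: θ0=90°, θ1=0°
no rival 1-sequence matches.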